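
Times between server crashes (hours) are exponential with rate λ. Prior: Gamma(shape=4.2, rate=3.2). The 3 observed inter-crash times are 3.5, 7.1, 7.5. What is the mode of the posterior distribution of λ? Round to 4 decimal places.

0.2911

Σ times = 18.1. Posterior: Gamma(shape = 4.2+3 = 7.2, rate = 3.2+18.1 = 21.3).
Mode = (α−1)/β = 6.2/21.3 = 0.2911.
Mean = α/β = 7.2/21.3 = 0.3380.
This is the posterior mode — the MAP estimate.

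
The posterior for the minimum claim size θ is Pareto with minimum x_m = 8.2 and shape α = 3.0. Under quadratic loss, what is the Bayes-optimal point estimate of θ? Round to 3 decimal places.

12.300

The Pareto density is strictly decreasing on [x_m, ∞), so the mode is x_m = 8.200.
Mean = α·x_m/(α−1) = 3.0·8.2/2.0 = 12.300.
Quadratic loss ⇒ the optimal estimator is the posterior mean.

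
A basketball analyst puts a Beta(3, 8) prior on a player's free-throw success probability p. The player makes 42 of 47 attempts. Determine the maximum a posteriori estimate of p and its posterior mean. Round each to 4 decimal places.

maximum a posteriori estimate = 0.7857, posterior mean = 0.7759

Posterior: Beta(3+42, 8+5) = Beta(45, 13).
Mode = (45−1)/(45+13−2) = 44/56 = 0.7857.
Mean = 45/(45+13) = 45/58 = 0.7759.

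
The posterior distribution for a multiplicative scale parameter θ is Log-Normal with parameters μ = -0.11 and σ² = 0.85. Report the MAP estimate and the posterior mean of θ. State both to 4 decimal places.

θ_MAP = 0.3829, E[θ|data] = 1.3703

Mode = exp(μ − σ²) = exp(-0.96) = 0.3829.
Mean = exp(μ + σ²/2) = exp(0.315) = 1.3703.
The posterior is right-skewed, so the mean exceeds the mode.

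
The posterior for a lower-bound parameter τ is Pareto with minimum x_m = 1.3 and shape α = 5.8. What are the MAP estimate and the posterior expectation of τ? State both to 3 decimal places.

τ_MAP = 1.300, E[τ|data] = 1.571

The Pareto density is strictly decreasing on [x_m, ∞), so the mode is x_m = 1.300.
Mean = α·x_m/(α−1) = 5.8·1.3/4.8 = 1.571.
The posterior is right-skewed, so the mean exceeds the mode.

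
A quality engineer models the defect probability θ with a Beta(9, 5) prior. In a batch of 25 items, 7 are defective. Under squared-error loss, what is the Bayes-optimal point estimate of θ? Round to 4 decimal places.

0.4103

Posterior: Beta(9+7, 5+18) = Beta(16, 23).
Mode = (16−1)/(16+23−2) = 15/37 = 0.4054.
Mean = 16/(16+23) = 16/39 = 0.4103.
Squared-error loss ⇒ the optimal estimator is the posterior mean.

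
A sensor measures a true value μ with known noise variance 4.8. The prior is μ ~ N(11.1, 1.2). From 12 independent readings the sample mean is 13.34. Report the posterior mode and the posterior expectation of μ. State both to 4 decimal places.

Posterior for μ is Normal. Precision-weighted mean: (1/1.2·11.1 + 12/4.8·13.34) / (1/1.2 + 12/4.8) = 12.7800.
A Normal posterior is symmetric, so mode = mean.

MAP = 12.7800, posterior mean = 12.7800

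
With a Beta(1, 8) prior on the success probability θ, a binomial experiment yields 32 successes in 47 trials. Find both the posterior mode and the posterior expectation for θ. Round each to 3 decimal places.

posterior mode = 0.593, posterior expectation = 0.589

Posterior: Beta(1+32, 8+15) = Beta(33, 23).
Mode = (33−1)/(33+23−2) = 32/54 = 0.593.
Mean = 33/(33+23) = 33/56 = 0.589.
Mode > mean: the posterior has a left tail.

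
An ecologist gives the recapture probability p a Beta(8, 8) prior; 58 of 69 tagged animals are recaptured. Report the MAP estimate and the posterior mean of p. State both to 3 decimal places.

Posterior: Beta(8+58, 8+11) = Beta(66, 19).
Mode = (66−1)/(66+19−2) = 65/83 = 0.783.
Mean = 66/(66+19) = 66/85 = 0.776.
The posterior is left-skewed, so the mode exceeds the mean.

MAP = 0.783, posterior mean = 0.776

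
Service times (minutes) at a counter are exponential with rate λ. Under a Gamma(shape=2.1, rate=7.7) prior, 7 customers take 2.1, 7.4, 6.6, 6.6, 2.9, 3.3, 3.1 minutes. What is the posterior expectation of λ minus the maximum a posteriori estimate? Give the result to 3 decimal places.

0.025

Σ times = 32.0. Posterior: Gamma(shape = 2.1+7 = 9.1, rate = 7.7+32.0 = 39.7).
Mode = (α−1)/β = 8.1/39.7 = 0.204.
Mean = α/β = 9.1/39.7 = 0.229.
Difference = 0.229 − 0.204 = 0.025.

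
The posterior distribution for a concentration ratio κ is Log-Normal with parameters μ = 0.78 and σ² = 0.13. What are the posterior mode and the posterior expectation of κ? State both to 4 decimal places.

κ_MAP = 1.9155, E[κ|data] = 2.3280

Mode = exp(μ − σ²) = exp(0.65) = 1.9155.
Mean = exp(μ + σ²/2) = exp(0.845) = 2.3280.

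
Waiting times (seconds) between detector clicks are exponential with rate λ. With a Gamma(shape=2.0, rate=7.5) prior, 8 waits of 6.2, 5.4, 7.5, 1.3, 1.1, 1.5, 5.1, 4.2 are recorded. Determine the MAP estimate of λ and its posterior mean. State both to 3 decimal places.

MAP = 0.226, posterior mean = 0.251

Σ times = 32.3. Posterior: Gamma(shape = 2.0+8 = 10.0, rate = 7.5+32.3 = 39.8).
Mode = (α−1)/β = 9.0/39.8 = 0.226.
Mean = α/β = 10.0/39.8 = 0.251.
The mean is pulled above the mode by the posterior's right skew.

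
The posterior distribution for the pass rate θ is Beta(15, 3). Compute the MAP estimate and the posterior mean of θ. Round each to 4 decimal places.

MAP estimate = 0.8750, posterior mean = 0.8333

Mode = (15−1)/(15+3−2) = 14/16 = 0.8750.
Mean = 15/(15+3) = 15/18 = 0.8333.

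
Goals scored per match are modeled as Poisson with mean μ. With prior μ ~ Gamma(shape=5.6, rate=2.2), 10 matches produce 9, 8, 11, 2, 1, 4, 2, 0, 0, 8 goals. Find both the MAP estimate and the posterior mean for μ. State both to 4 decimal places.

Σ counts = 45. Posterior: Gamma(shape = 5.6+45 = 50.6, rate = 2.2+10 = 12.2).
Mode = (α−1)/β = 49.6/12.2 = 4.0656.
Mean = α/β = 50.6/12.2 = 4.1475.
Mean > mode: the posterior has a right tail.

MAP: 4.0656. Posterior mean: 4.1475.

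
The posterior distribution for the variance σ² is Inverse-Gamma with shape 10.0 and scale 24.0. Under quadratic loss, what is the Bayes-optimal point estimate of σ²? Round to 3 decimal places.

Mode = β/(α+1) = 24.0/11.0 = 2.182.
Mean = β/(α−1) = 24.0/9.0 = 2.667.
Quadratic loss ⇒ the optimal estimator is the posterior mean.

2.667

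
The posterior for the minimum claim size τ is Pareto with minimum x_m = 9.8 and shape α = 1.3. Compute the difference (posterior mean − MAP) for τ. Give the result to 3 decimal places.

The Pareto density is strictly decreasing on [x_m, ∞), so the mode is x_m = 9.800.
Mean = α·x_m/(α−1) = 1.3·9.8/0.3 = 42.467.
Difference = 42.467 − 9.800 = 32.667.
Mean > mode: the posterior has a right tail.

32.667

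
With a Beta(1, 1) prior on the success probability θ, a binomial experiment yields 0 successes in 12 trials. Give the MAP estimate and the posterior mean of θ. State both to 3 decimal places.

Posterior: Beta(1+0, 1+12) = Beta(1, 13).
Since α = 1 ≤ 1 and β > 1, the Beta density is monotone decreasing on [0,1]; the mode is at 0.
Mean = 1/(1+13) = 0.071.
The posterior is right-skewed, so the mean exceeds the mode.

MAP estimate = 0.000, posterior mean = 0.071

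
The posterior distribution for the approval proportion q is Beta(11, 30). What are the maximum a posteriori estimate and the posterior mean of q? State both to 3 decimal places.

MAP = 0.256; posterior mean = 0.268

Mode = (11−1)/(11+30−2) = 10/39 = 0.256.
Mean = 11/(11+30) = 11/41 = 0.268.
The mean is pulled above the mode by the posterior's right skew.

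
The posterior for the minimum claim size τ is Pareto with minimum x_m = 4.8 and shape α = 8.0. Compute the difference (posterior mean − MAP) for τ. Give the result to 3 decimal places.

The Pareto density is strictly decreasing on [x_m, ∞), so the mode is x_m = 4.800.
Mean = α·x_m/(α−1) = 8.0·4.8/7.0 = 5.486.
Difference = 5.486 − 4.800 = 0.686.
The posterior is right-skewed, so the mean exceeds the mode.

0.686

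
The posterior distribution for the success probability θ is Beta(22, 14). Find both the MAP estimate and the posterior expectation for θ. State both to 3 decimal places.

Mode = (22−1)/(22+14−2) = 21/34 = 0.618.
Mean = 22/(22+14) = 22/36 = 0.611.
Mode > mean: the posterior has a left tail.

MAP estimate = 0.618, posterior expectation = 0.611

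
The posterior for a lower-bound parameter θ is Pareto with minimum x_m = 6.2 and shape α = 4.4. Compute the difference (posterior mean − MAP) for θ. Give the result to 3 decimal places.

The Pareto density is strictly decreasing on [x_m, ∞), so the mode is x_m = 6.200.
Mean = α·x_m/(α−1) = 4.4·6.2/3.4 = 8.024.
Difference = 8.024 − 6.200 = 1.824.

1.824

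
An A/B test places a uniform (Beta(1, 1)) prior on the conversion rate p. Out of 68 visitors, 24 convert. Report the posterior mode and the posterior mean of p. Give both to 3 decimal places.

MAP = 0.353; posterior mean = 0.357

Posterior: Beta(1+24, 1+44) = Beta(25, 45).
Mode = (25−1)/(25+45−2) = 24/68 = 0.353.
Mean = 25/(25+45) = 25/70 = 0.357.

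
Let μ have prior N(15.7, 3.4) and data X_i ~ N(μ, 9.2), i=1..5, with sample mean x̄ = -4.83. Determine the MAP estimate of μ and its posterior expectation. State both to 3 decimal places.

Posterior for μ is Normal. Precision-weighted mean: (1/3.4·15.7 + 5/9.2·-4.83) / (1/3.4 + 5/9.2) = 2.379.
A Normal posterior is symmetric, so mode = mean.

MAP estimate = 2.379, posterior expectation = 2.379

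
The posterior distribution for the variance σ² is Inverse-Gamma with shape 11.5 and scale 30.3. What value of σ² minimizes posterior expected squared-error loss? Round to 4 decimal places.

Mode = β/(α+1) = 30.3/12.5 = 2.4240.
Mean = β/(α−1) = 30.3/10.5 = 2.8857.
Squared-error loss ⇒ the optimal estimator is the posterior mean.

2.8857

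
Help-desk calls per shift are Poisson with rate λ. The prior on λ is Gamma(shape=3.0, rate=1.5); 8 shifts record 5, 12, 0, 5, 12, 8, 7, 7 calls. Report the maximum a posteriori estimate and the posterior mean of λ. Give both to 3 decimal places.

maximum a posteriori estimate = 6.105, posterior mean = 6.211

Σ counts = 56. Posterior: Gamma(shape = 3.0+56 = 59.0, rate = 1.5+8 = 9.5).
Mode = (α−1)/β = 58.0/9.5 = 6.105.
Mean = α/β = 59.0/9.5 = 6.211.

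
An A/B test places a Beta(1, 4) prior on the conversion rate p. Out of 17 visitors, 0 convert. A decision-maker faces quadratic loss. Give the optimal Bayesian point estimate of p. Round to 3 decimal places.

Posterior: Beta(1+0, 4+17) = Beta(1, 21).
Since α = 1 ≤ 1 and β > 1, the Beta density is monotone decreasing on [0,1]; the mode is at 0.
Mean = 1/(1+21) = 0.045.
Quadratic loss ⇒ the optimal estimator is the posterior mean.

0.045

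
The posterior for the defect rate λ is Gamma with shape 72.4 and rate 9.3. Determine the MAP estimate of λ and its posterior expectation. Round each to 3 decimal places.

Mode = (α−1)/β = 71.4/9.3 = 7.677.
Mean = α/β = 72.4/9.3 = 7.785.
Mean > mode: the posterior has a right tail.

λ_MAP = 7.677, E[λ|data] = 7.785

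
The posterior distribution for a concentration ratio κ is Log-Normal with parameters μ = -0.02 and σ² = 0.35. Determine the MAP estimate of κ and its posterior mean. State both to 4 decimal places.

MAP = 0.6907; posterior mean = 1.1677

Mode = exp(μ − σ²) = exp(-0.37) = 0.6907.
Mean = exp(μ + σ²/2) = exp(0.155) = 1.1677.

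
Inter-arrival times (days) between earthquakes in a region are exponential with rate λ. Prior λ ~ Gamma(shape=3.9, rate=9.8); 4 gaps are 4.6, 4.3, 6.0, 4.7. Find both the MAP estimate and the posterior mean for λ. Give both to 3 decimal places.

MAP: 0.235. Posterior mean: 0.269.

Σ times = 19.6. Posterior: Gamma(shape = 3.9+4 = 7.9, rate = 9.8+19.6 = 29.4).
Mode = (α−1)/β = 6.9/29.4 = 0.235.
Mean = α/β = 7.9/29.4 = 0.269.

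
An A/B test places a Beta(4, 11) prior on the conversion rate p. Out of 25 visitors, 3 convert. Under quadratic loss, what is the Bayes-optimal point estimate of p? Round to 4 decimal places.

Posterior: Beta(4+3, 11+22) = Beta(7, 33).
Mode = (7−1)/(7+33−2) = 6/38 = 0.1579.
Mean = 7/(7+33) = 7/40 = 0.1750.
Quadratic loss ⇒ the optimal estimator is the posterior mean.

0.1750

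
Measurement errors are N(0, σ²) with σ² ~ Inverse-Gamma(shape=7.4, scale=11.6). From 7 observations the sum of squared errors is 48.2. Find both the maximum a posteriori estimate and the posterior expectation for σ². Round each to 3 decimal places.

Posterior: Inverse-Gamma(shape = 7.4+7/2 = 10.9, scale = 11.6+48.2/2 = 35.7).
Mode = β/(α+1) = 35.7/11.9 = 3.000.
Mean = β/(α−1) = 35.7/9.9 = 3.606.
Mean > mode: the posterior has a right tail.

σ²_MAP = 3.000, E[σ²|data] = 3.606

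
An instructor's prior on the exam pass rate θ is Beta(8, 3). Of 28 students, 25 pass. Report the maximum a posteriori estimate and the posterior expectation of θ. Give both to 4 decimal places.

maximum a posteriori estimate = 0.8649, posterior expectation = 0.8462

Posterior: Beta(8+25, 3+3) = Beta(33, 6).
Mode = (33−1)/(33+6−2) = 32/37 = 0.8649.
Mean = 33/(33+6) = 33/39 = 0.8462.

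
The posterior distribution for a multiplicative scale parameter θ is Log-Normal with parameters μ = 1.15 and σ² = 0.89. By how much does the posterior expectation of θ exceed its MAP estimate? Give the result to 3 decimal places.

Mode = exp(μ − σ²) = exp(0.26) = 1.297.
Mean = exp(μ + σ²/2) = exp(1.595) = 4.928.
Difference = 4.928 − 1.297 = 3.631.

3.631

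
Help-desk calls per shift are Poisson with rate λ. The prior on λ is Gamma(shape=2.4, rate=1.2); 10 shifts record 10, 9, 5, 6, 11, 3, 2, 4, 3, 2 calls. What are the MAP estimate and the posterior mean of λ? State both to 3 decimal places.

MAP: 5.036. Posterior mean: 5.125.

Σ counts = 55. Posterior: Gamma(shape = 2.4+55 = 57.4, rate = 1.2+10 = 11.2).
Mode = (α−1)/β = 56.4/11.2 = 5.036.
Mean = α/β = 57.4/11.2 = 5.125.
The posterior is right-skewed, so the mean exceeds the mode.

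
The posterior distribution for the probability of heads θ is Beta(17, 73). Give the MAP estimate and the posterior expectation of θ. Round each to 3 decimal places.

MAP = 0.182; posterior mean = 0.189

Mode = (17−1)/(17+73−2) = 16/88 = 0.182.
Mean = 17/(17+73) = 17/90 = 0.189.
The posterior is right-skewed, so the mean exceeds the mode.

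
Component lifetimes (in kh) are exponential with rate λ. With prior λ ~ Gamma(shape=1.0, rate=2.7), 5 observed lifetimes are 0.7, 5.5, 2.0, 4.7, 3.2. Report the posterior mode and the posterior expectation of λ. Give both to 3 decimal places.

Σ times = 16.1. Posterior: Gamma(shape = 1.0+5 = 6.0, rate = 2.7+16.1 = 18.8).
Mode = (α−1)/β = 5.0/18.8 = 0.266.
Mean = α/β = 6.0/18.8 = 0.319.
Right-skewed posterior ⇒ mode < mean.

λ_MAP = 0.266, E[λ|data] = 0.319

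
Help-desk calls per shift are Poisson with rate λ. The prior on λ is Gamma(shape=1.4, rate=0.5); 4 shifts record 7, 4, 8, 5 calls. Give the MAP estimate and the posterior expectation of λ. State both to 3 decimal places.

MAP estimate = 5.422, posterior expectation = 5.644

Σ counts = 24. Posterior: Gamma(shape = 1.4+24 = 25.4, rate = 0.5+4 = 4.5).
Mode = (α−1)/β = 24.4/4.5 = 5.422.
Mean = α/β = 25.4/4.5 = 5.644.
The mean is pulled above the mode by the posterior's right skew.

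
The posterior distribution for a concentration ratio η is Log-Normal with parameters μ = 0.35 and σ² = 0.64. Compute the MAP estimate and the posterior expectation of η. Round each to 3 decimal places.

Mode = exp(μ − σ²) = exp(-0.29) = 0.748.
Mean = exp(μ + σ²/2) = exp(0.670) = 1.954.

MAP = 0.748, posterior mean = 1.954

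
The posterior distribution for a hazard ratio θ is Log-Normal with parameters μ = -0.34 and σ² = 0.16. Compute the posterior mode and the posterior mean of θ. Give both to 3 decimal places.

θ_MAP = 0.607, E[θ|data] = 0.771

Mode = exp(μ − σ²) = exp(-0.50) = 0.607.
Mean = exp(μ + σ²/2) = exp(-0.260) = 0.771.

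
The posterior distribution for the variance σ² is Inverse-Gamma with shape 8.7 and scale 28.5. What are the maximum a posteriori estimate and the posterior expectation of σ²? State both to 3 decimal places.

MAP = 2.938, posterior mean = 3.701

Mode = β/(α+1) = 28.5/9.7 = 2.938.
Mean = β/(α−1) = 28.5/7.7 = 3.701.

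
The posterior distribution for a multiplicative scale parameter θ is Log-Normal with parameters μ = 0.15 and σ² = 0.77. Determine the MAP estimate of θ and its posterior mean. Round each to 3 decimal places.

MAP: 0.538. Posterior mean: 1.707.

Mode = exp(μ − σ²) = exp(-0.62) = 0.538.
Mean = exp(μ + σ²/2) = exp(0.535) = 1.707.
The mean is pulled above the mode by the posterior's right skew.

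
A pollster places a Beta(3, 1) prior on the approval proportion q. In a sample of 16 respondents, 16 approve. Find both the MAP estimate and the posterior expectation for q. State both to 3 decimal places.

MAP: 1.000. Posterior mean: 0.950.

Posterior: Beta(3+16, 1+0) = Beta(19, 1).
Since β = 1 ≤ 1 and α > 1, the Beta density is monotone increasing on [0,1]; the mode is at 1.
Mean = 19/(19+1) = 0.950.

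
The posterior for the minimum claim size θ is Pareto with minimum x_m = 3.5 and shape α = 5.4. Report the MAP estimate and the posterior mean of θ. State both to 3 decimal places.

MAP estimate = 3.500, posterior mean = 4.295

The Pareto density is strictly decreasing on [x_m, ∞), so the mode is x_m = 3.500.
Mean = α·x_m/(α−1) = 5.4·3.5/4.4 = 4.295.
The posterior is right-skewed, so the mean exceeds the mode.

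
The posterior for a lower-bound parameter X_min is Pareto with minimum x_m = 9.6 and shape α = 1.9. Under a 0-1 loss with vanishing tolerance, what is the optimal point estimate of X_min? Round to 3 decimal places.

The Pareto density is strictly decreasing on [x_m, ∞), so the mode is x_m = 9.600.
Mean = α·x_m/(α−1) = 1.9·9.6/0.9 = 20.267.
This is the posterior mode — the MAP estimate.

9.600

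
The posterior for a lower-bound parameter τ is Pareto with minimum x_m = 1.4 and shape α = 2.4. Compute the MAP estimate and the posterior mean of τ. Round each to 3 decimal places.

The Pareto density is strictly decreasing on [x_m, ∞), so the mode is x_m = 1.400.
Mean = α·x_m/(α−1) = 2.4·1.4/1.4 = 2.400.

MAP estimate = 1.400, posterior mean = 2.400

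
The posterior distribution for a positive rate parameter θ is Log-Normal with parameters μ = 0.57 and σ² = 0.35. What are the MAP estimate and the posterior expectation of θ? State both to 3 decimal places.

Mode = exp(μ − σ²) = exp(0.22) = 1.246.
Mean = exp(μ + σ²/2) = exp(0.745) = 2.106.

MAP = 1.246, posterior mean = 2.106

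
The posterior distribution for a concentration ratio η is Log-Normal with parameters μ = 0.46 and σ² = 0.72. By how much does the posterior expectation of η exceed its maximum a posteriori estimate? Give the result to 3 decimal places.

1.499

Mode = exp(μ − σ²) = exp(-0.26) = 0.771.
Mean = exp(μ + σ²/2) = exp(0.820) = 2.270.
Difference = 2.270 − 0.771 = 1.499.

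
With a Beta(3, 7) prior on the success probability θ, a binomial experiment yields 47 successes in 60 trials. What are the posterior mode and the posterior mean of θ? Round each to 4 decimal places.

θ_MAP = 0.7206, E[θ|data] = 0.7143

Posterior: Beta(3+47, 7+13) = Beta(50, 20).
Mode = (50−1)/(50+20−2) = 49/68 = 0.7206.
Mean = 50/(50+20) = 50/70 = 0.7143.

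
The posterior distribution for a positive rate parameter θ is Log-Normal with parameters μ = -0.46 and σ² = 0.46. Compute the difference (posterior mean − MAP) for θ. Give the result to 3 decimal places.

Mode = exp(μ − σ²) = exp(-0.92) = 0.399.
Mean = exp(μ + σ²/2) = exp(-0.230) = 0.795.
Difference = 0.795 − 0.399 = 0.396.

0.396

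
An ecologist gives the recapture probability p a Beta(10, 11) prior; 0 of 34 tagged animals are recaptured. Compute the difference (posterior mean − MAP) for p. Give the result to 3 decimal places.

Posterior: Beta(10+0, 11+34) = Beta(10, 45).
Mode = (10−1)/(10+45−2) = 9/53 = 0.170.
Mean = 10/(10+45) = 10/55 = 0.182.
Difference = 0.182 − 0.170 = 0.012.

0.012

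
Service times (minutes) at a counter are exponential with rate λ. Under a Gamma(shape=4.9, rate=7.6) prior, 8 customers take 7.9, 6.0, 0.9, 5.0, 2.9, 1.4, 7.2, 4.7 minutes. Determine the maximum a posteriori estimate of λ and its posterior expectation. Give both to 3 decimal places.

Σ times = 36.0. Posterior: Gamma(shape = 4.9+8 = 12.9, rate = 7.6+36.0 = 43.6).
Mode = (α−1)/β = 11.9/43.6 = 0.273.
Mean = α/β = 12.9/43.6 = 0.296.
Right-skewed posterior ⇒ mode < mean.

maximum a posteriori estimate = 0.273, posterior expectation = 0.296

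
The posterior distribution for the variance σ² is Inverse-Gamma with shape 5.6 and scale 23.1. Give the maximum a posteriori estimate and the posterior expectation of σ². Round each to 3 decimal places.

Mode = β/(α+1) = 23.1/6.6 = 3.500.
Mean = β/(α−1) = 23.1/4.6 = 5.022.

MAP: 3.500. Posterior mean: 5.022.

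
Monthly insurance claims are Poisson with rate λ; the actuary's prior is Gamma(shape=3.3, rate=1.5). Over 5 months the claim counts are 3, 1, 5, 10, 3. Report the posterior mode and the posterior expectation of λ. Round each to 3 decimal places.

Σ counts = 22. Posterior: Gamma(shape = 3.3+22 = 25.3, rate = 1.5+5 = 6.5).
Mode = (α−1)/β = 24.3/6.5 = 3.738.
Mean = α/β = 25.3/6.5 = 3.892.
The mean is pulled above the mode by the posterior's right skew.

MAP = 3.738; posterior mean = 3.892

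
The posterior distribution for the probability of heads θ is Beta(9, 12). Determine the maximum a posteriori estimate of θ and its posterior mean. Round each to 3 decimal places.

Mode = (9−1)/(9+12−2) = 8/19 = 0.421.
Mean = 9/(9+12) = 9/21 = 0.429.
Right-skewed posterior ⇒ mode < mean.

MAP: 0.421. Posterior mean: 0.429.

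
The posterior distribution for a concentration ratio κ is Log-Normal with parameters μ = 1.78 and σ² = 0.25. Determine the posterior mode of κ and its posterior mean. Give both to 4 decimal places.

posterior mode = 4.6182, posterior mean = 6.7194

Mode = exp(μ − σ²) = exp(1.53) = 4.6182.
Mean = exp(μ + σ²/2) = exp(1.905) = 6.7194.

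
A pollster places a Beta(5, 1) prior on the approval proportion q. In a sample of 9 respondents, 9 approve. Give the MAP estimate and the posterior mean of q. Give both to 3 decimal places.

Posterior: Beta(5+9, 1+0) = Beta(14, 1).
Since β = 1 ≤ 1 and α > 1, the Beta density is monotone increasing on [0,1]; the mode is at 1.
Mean = 14/(14+1) = 0.933.

MAP = 1.000; posterior mean = 0.933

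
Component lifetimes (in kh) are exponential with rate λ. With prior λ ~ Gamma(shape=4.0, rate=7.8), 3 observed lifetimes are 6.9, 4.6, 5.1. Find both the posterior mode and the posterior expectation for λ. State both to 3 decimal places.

posterior mode = 0.246, posterior expectation = 0.287

Σ times = 16.6. Posterior: Gamma(shape = 4.0+3 = 7.0, rate = 7.8+16.6 = 24.4).
Mode = (α−1)/β = 6.0/24.4 = 0.246.
Mean = α/β = 7.0/24.4 = 0.287.
Right-skewed posterior ⇒ mode < mean.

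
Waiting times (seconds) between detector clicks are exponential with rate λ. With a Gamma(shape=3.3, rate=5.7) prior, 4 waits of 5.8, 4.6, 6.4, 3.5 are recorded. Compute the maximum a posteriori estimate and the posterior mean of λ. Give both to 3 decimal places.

Σ times = 20.3. Posterior: Gamma(shape = 3.3+4 = 7.3, rate = 5.7+20.3 = 26.0).
Mode = (α−1)/β = 6.3/26.0 = 0.242.
Mean = α/β = 7.3/26.0 = 0.281.

MAP = 0.242; posterior mean = 0.281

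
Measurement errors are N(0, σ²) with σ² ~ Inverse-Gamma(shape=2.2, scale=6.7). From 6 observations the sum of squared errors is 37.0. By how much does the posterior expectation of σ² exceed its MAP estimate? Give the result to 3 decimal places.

Posterior: Inverse-Gamma(shape = 2.2+6/2 = 5.2, scale = 6.7+37.0/2 = 25.2).
Mode = β/(α+1) = 25.2/6.2 = 4.065.
Mean = β/(α−1) = 25.2/4.2 = 6.000.
Difference = 6.000 − 4.065 = 1.935.

1.935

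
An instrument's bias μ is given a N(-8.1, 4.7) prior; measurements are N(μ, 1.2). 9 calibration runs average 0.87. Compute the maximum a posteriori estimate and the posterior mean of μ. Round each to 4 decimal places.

Posterior for μ is Normal. Precision-weighted mean: (1/4.7·-8.1 + 9/1.2·0.87) / (1/4.7 + 9/1.2) = 0.6226.
A Normal posterior is symmetric, so mode = mean.

maximum a posteriori estimate = 0.6226, posterior mean = 0.6226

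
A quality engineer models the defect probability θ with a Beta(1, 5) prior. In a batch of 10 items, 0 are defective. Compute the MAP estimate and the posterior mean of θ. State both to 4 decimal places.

Posterior: Beta(1+0, 5+10) = Beta(1, 15).
Since α = 1 ≤ 1 and β > 1, the Beta density is monotone decreasing on [0,1]; the mode is at 0.
Mean = 1/(1+15) = 0.0625.
Mean > mode: the posterior has a right tail.

MAP = 0.0000, posterior mean = 0.0625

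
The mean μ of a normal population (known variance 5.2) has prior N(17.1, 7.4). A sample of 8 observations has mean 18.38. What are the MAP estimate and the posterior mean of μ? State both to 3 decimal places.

Posterior for μ is Normal. Precision-weighted mean: (1/7.4·17.1 + 8/5.2·18.38) / (1/7.4 + 8/5.2) = 18.277.
A Normal posterior is symmetric, so mode = mean.

MAP estimate = 18.277, posterior mean = 18.277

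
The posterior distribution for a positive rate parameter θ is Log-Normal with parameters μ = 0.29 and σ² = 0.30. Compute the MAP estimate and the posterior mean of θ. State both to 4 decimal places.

Mode = exp(μ − σ²) = exp(-0.01) = 0.9900.
Mean = exp(μ + σ²/2) = exp(0.440) = 1.5527.

MAP estimate = 0.9900, posterior mean = 1.5527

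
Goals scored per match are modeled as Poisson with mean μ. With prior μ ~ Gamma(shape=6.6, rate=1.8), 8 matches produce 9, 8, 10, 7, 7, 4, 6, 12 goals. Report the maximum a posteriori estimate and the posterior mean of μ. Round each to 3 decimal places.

MAP: 7.000. Posterior mean: 7.102.

Σ counts = 63. Posterior: Gamma(shape = 6.6+63 = 69.6, rate = 1.8+8 = 9.8).
Mode = (α−1)/β = 68.6/9.8 = 7.000.
Mean = α/β = 69.6/9.8 = 7.102.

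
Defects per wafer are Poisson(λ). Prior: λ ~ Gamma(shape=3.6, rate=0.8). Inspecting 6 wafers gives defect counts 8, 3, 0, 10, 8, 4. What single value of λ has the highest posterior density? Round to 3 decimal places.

Σ counts = 33. Posterior: Gamma(shape = 3.6+33 = 36.6, rate = 0.8+6 = 6.8).
Mode = (α−1)/β = 35.6/6.8 = 5.235.
Mean = α/β = 36.6/6.8 = 5.382.
This is the posterior mode — the MAP estimate.

5.235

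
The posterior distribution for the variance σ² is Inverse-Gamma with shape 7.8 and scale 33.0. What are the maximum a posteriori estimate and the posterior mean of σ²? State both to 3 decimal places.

MAP = 3.750; posterior mean = 4.853

Mode = β/(α+1) = 33.0/8.8 = 3.750.
Mean = β/(α−1) = 33.0/6.8 = 4.853.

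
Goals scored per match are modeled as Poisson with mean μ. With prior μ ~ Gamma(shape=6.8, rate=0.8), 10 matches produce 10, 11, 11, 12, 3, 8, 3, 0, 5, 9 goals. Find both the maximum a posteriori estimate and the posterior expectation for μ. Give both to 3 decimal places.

maximum a posteriori estimate = 7.204, posterior expectation = 7.296

Σ counts = 72. Posterior: Gamma(shape = 6.8+72 = 78.8, rate = 0.8+10 = 10.8).
Mode = (α−1)/β = 77.8/10.8 = 7.204.
Mean = α/β = 78.8/10.8 = 7.296.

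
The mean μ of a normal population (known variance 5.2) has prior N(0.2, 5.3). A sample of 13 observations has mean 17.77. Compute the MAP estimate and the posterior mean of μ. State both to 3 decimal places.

Posterior for μ is Normal. Precision-weighted mean: (1/5.3·0.2 + 13/5.2·17.77) / (1/5.3 + 13/5.2) = 16.537.
A Normal posterior is symmetric, so mode = mean.

μ_MAP = 16.537, E[μ|data] = 16.537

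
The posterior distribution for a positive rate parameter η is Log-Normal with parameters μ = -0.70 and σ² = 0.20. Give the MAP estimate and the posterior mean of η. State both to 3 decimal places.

Mode = exp(μ − σ²) = exp(-0.90) = 0.407.
Mean = exp(μ + σ²/2) = exp(-0.600) = 0.549.

MAP estimate = 0.407, posterior mean = 0.549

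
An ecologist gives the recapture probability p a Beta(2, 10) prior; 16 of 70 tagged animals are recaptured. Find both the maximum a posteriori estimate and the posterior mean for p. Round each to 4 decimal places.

Posterior: Beta(2+16, 10+54) = Beta(18, 64).
Mode = (18−1)/(18+64−2) = 17/80 = 0.2125.
Mean = 18/(18+64) = 18/82 = 0.2195.
Mean > mode: the posterior has a right tail.

MAP: 0.2125. Posterior mean: 0.2195.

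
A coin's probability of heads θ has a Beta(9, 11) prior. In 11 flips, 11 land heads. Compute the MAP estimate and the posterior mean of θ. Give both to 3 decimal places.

MAP estimate = 0.655, posterior mean = 0.645

Posterior: Beta(9+11, 11+0) = Beta(20, 11).
Mode = (20−1)/(20+11−2) = 19/29 = 0.655.
Mean = 20/(20+11) = 20/31 = 0.645.
Left-skewed posterior ⇒ mean < mode.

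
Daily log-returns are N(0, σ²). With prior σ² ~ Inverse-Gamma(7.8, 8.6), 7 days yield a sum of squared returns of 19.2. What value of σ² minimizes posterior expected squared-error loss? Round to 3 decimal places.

Posterior: Inverse-Gamma(shape = 7.8+7/2 = 11.3, scale = 8.6+19.2/2 = 18.2).
Mode = β/(α+1) = 18.2/12.3 = 1.480.
Mean = β/(α−1) = 18.2/10.3 = 1.767.
Squared-error loss ⇒ the optimal estimator is the posterior mean.

1.767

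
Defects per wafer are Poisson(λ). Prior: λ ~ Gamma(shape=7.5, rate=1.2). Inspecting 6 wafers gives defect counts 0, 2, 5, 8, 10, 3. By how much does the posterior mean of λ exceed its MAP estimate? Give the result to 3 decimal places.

0.139

Σ counts = 28. Posterior: Gamma(shape = 7.5+28 = 35.5, rate = 1.2+6 = 7.2).
Mode = (α−1)/β = 34.5/7.2 = 4.792.
Mean = α/β = 35.5/7.2 = 4.931.
Difference = 4.931 − 4.792 = 0.139.
Right-skewed posterior ⇒ mode < mean.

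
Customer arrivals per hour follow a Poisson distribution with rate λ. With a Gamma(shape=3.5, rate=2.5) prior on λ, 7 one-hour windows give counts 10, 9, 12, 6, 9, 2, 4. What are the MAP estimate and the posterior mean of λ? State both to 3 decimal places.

Σ counts = 52. Posterior: Gamma(shape = 3.5+52 = 55.5, rate = 2.5+7 = 9.5).
Mode = (α−1)/β = 54.5/9.5 = 5.737.
Mean = α/β = 55.5/9.5 = 5.842.

λ_MAP = 5.737, E[λ|data] = 5.842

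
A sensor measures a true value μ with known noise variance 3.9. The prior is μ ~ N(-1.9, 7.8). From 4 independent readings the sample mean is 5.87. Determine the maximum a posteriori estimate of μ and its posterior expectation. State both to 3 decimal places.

MAP = 5.007, posterior mean = 5.007

Posterior for μ is Normal. Precision-weighted mean: (1/7.8·-1.9 + 4/3.9·5.87) / (1/7.8 + 4/3.9) = 5.007.
A Normal posterior is symmetric, so mode = mean.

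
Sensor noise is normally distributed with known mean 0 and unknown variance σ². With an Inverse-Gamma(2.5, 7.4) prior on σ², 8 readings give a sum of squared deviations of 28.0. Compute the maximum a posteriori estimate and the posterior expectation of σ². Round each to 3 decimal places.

Posterior: Inverse-Gamma(shape = 2.5+8/2 = 6.5, scale = 7.4+28.0/2 = 21.4).
Mode = β/(α+1) = 21.4/7.5 = 2.853.
Mean = β/(α−1) = 21.4/5.5 = 3.891.
Right-skewed posterior ⇒ mode < mean.

MAP: 2.853. Posterior mean: 3.891.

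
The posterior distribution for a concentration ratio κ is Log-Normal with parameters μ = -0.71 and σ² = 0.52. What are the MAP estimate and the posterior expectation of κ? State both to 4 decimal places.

MAP = 0.2923, posterior mean = 0.6376

Mode = exp(μ − σ²) = exp(-1.23) = 0.2923.
Mean = exp(μ + σ²/2) = exp(-0.450) = 0.6376.
Mean > mode: the posterior has a right tail.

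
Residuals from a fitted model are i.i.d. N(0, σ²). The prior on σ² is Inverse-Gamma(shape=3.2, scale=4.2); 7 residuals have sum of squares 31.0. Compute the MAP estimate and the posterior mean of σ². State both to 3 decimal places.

Posterior: Inverse-Gamma(shape = 3.2+7/2 = 6.7, scale = 4.2+31.0/2 = 19.7).
Mode = β/(α+1) = 19.7/7.7 = 2.558.
Mean = β/(α−1) = 19.7/5.7 = 3.456.

MAP estimate = 2.558, posterior mean = 3.456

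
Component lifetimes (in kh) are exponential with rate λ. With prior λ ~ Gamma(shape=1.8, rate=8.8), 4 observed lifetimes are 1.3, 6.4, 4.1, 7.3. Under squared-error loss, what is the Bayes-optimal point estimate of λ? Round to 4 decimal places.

0.2079

Σ times = 19.1. Posterior: Gamma(shape = 1.8+4 = 5.8, rate = 8.8+19.1 = 27.9).
Mode = (α−1)/β = 4.8/27.9 = 0.1720.
Mean = α/β = 5.8/27.9 = 0.2079.
Squared-error loss ⇒ the optimal estimator is the posterior mean.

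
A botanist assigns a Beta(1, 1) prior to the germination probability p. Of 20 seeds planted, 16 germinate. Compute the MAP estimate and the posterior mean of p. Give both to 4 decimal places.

MAP: 0.8000. Posterior mean: 0.7727.

Posterior: Beta(1+16, 1+4) = Beta(17, 5).
Mode = (17−1)/(17+5−2) = 16/20 = 0.8000.
Mean = 17/(17+5) = 17/22 = 0.7727.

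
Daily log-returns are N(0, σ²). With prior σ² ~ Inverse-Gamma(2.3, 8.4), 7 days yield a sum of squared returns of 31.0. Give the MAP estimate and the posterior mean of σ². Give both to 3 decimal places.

MAP estimate = 3.515, posterior mean = 4.979

Posterior: Inverse-Gamma(shape = 2.3+7/2 = 5.8, scale = 8.4+31.0/2 = 23.9).
Mode = β/(α+1) = 23.9/6.8 = 3.515.
Mean = β/(α−1) = 23.9/4.8 = 4.979.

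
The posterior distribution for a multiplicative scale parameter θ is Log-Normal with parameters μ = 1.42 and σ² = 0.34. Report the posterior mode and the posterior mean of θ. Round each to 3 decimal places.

MAP: 2.945. Posterior mean: 4.904.

Mode = exp(μ − σ²) = exp(1.08) = 2.945.
Mean = exp(μ + σ²/2) = exp(1.590) = 4.904.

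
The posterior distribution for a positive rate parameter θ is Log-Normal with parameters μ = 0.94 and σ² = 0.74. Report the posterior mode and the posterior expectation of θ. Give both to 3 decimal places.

MAP: 1.221. Posterior mean: 3.706.

Mode = exp(μ − σ²) = exp(0.20) = 1.221.
Mean = exp(μ + σ²/2) = exp(1.310) = 3.706.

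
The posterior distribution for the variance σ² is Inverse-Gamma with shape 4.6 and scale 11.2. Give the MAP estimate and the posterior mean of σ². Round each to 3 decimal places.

MAP = 2.000; posterior mean = 3.111

Mode = β/(α+1) = 11.2/5.6 = 2.000.
Mean = β/(α−1) = 11.2/3.6 = 3.111.
The posterior is right-skewed, so the mean exceeds the mode.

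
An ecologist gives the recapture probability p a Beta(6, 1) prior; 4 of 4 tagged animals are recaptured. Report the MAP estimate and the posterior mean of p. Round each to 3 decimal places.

MAP = 1.000; posterior mean = 0.909

Posterior: Beta(6+4, 1+0) = Beta(10, 1).
Since β = 1 ≤ 1 and α > 1, the Beta density is monotone increasing on [0,1]; the mode is at 1.
Mean = 10/(10+1) = 0.909.
Mode > mean: the posterior has a left tail.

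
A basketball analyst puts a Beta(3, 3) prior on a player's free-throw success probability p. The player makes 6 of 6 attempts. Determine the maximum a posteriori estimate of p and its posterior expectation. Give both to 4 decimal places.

MAP = 0.8000; posterior mean = 0.7500

Posterior: Beta(3+6, 3+0) = Beta(9, 3).
Mode = (9−1)/(9+3−2) = 8/10 = 0.8000.
Mean = 9/(9+3) = 9/12 = 0.7500.
Left-skewed posterior ⇒ mean < mode.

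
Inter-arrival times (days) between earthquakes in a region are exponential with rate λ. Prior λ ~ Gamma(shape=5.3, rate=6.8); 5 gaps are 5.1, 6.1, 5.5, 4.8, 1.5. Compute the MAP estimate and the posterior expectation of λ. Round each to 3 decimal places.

Σ times = 23.0. Posterior: Gamma(shape = 5.3+5 = 10.3, rate = 6.8+23.0 = 29.8).
Mode = (α−1)/β = 9.3/29.8 = 0.312.
Mean = α/β = 10.3/29.8 = 0.346.

MAP estimate = 0.312, posterior expectation = 0.346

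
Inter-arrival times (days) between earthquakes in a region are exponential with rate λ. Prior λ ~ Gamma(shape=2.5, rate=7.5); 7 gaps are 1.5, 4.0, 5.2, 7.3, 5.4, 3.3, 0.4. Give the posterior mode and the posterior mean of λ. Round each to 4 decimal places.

MAP: 0.2457. Posterior mean: 0.2746.

Σ times = 27.1. Posterior: Gamma(shape = 2.5+7 = 9.5, rate = 7.5+27.1 = 34.6).
Mode = (α−1)/β = 8.5/34.6 = 0.2457.
Mean = α/β = 9.5/34.6 = 0.2746.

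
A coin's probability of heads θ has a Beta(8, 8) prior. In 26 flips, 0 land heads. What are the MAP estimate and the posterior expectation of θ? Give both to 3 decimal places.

θ_MAP = 0.175, E[θ|data] = 0.190

Posterior: Beta(8+0, 8+26) = Beta(8, 34).
Mode = (8−1)/(8+34−2) = 7/40 = 0.175.
Mean = 8/(8+34) = 8/42 = 0.190.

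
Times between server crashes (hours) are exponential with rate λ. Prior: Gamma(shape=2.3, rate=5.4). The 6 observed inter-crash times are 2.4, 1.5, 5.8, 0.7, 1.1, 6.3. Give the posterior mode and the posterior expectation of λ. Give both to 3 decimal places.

MAP: 0.315. Posterior mean: 0.358.

Σ times = 17.8. Posterior: Gamma(shape = 2.3+6 = 8.3, rate = 5.4+17.8 = 23.2).
Mode = (α−1)/β = 7.3/23.2 = 0.315.
Mean = α/β = 8.3/23.2 = 0.358.
The mean is pulled above the mode by the posterior's right skew.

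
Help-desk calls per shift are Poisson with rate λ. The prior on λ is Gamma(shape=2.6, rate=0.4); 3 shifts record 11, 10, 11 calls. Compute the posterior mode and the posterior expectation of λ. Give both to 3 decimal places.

λ_MAP = 9.882, E[λ|data] = 10.176

Σ counts = 32. Posterior: Gamma(shape = 2.6+32 = 34.6, rate = 0.4+3 = 3.4).
Mode = (α−1)/β = 33.6/3.4 = 9.882.
Mean = α/β = 34.6/3.4 = 10.176.
Mean > mode: the posterior has a right tail.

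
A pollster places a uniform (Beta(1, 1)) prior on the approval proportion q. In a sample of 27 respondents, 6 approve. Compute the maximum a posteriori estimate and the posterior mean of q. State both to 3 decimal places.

Posterior: Beta(1+6, 1+21) = Beta(7, 22).
Mode = (7−1)/(7+22−2) = 6/27 = 0.222.
With a flat prior the MAP equals the MLE, 6/27.
Mean = 7/(7+22) = 7/29 = 0.241.
Right-skewed posterior ⇒ mode < mean.

MAP: 0.222. Posterior mean: 0.241.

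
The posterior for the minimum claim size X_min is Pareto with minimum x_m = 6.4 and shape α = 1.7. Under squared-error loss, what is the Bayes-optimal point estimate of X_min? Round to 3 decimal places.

15.543

The Pareto density is strictly decreasing on [x_m, ∞), so the mode is x_m = 6.400.
Mean = α·x_m/(α−1) = 1.7·6.4/0.7 = 15.543.
Squared-error loss ⇒ the optimal estimator is the posterior mean.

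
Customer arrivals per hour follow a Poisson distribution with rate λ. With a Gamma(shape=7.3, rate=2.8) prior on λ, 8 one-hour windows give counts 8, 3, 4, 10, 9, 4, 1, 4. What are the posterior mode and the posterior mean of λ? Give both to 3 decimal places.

MAP: 4.565. Posterior mean: 4.657.

Σ counts = 43. Posterior: Gamma(shape = 7.3+43 = 50.3, rate = 2.8+8 = 10.8).
Mode = (α−1)/β = 49.3/10.8 = 4.565.
Mean = α/β = 50.3/10.8 = 4.657.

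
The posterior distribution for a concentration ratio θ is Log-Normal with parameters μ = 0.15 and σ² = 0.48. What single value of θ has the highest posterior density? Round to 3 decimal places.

0.719

Mode = exp(μ − σ²) = exp(-0.33) = 0.719.
Mean = exp(μ + σ²/2) = exp(0.390) = 1.477.
This is the posterior mode — the MAP estimate.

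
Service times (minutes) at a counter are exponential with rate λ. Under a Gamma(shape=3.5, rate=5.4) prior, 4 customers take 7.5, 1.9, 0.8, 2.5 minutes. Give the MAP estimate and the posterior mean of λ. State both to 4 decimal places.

MAP = 0.3591, posterior mean = 0.4144

Σ times = 12.7. Posterior: Gamma(shape = 3.5+4 = 7.5, rate = 5.4+12.7 = 18.1).
Mode = (α−1)/β = 6.5/18.1 = 0.3591.
Mean = α/β = 7.5/18.1 = 0.4144.
The posterior is right-skewed, so the mean exceeds the mode.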